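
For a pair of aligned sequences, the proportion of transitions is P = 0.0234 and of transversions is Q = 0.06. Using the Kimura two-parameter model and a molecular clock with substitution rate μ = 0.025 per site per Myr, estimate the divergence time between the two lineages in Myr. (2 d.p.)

Under the Kimura two-parameter model, d = −½ ln(1 − 2P − Q) − ¼ ln(1 − 2Q).
1 − 2P − Q = 0.8932, giving −½ ln(0.8932) = 0.056472.
1 − 2Q = 0.88, giving −¼ ln(0.88) = 0.031958.
d = 0.056472 + 0.031958 = 0.088430.
Under a molecular clock d = 2μt, so t = d/(2μ) = 0.088430 / (2 × 0.025) = 1.77 Myr.

1.77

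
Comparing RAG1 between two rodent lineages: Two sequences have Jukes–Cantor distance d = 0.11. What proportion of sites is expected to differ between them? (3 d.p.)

p = (3/4)(1 − e^(−4d/3)) = 0.75 × (1 − e^(-0.146667)) = 0.75 × (1 − 0.863582) = 0.102314.

0.102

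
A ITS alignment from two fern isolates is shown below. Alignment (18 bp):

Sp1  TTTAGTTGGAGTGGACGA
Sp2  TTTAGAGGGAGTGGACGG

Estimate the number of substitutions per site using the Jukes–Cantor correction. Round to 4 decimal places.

0.1885

The sequences differ at 3 of 18 sites (6, 7, 18), so p = 3/18 ≈ 0.166667.
d = −(3/4) ln(1 − 4p/3) = −0.75 ln(1 − 0.222223) = −0.75 ln(0.777777)
  = −0.75 × (-0.251315) = 0.188486 substitutions/site.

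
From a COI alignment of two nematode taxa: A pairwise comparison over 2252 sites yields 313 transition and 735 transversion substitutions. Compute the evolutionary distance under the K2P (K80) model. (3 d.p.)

0.728

P = 313/2252 ≈ 0.138988 and Q = 735/2252 ≈ 0.326377.
Under the Kimura two-parameter model, d = −½ ln(1 − 2P − Q) − ¼ ln(1 − 2Q).
1 − 2P − Q = 0.395647, giving −½ ln(0.395647) = 0.463616.
1 − 2Q = 0.347246, giving −¼ ln(0.347246) = 0.264430.
d = 0.463616 + 0.264430 = 0.728046.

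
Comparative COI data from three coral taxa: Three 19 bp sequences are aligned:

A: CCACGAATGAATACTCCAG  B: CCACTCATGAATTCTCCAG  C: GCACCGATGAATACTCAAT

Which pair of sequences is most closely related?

A and B

A–B: 3/19 differ, p = 0.158, d = 0.177.
A–C: 5/19 differ, p = 0.263, d = 0.324.
B–C: 6/19 differ, p = 0.316, d = 0.410.
The smallest distance is between A and B.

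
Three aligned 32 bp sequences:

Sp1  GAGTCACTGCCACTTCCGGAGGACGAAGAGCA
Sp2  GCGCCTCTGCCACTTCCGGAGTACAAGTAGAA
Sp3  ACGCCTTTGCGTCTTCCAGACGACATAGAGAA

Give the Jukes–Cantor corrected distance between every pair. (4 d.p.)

Sp1–Sp2: 8/32 sites differ → p = 0.25, d = −0.75 ln(1 − 0.333333) = 0.304098 ≈ 0.3041.
Sp1–Sp3: 12/32 sites differ → p = 0.375, d = −0.75 ln(1 − 0.5) = 0.519860 ≈ 0.5199.
Sp2–Sp3: 10/32 sites differ → p = 0.3125, d = −0.75 ln(1 − 0.416667) = 0.404248 ≈ 0.4042.

d(Sp1,Sp2) = 0.3041, d(Sp1,Sp3) = 0.5199, d(Sp2,Sp3) = 0.4042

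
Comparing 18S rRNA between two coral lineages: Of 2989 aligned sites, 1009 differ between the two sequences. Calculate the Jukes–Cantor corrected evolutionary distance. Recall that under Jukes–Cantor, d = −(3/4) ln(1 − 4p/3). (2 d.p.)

p = 1009/2989 ≈ 0.337571.
d = −(3/4) ln(1 − 4p/3) = −0.75 ln(1 − 0.450095) = −0.75 ln(0.549905)
  = −0.75 × (-0.598010) = 0.448508 substitutions/site.

0.45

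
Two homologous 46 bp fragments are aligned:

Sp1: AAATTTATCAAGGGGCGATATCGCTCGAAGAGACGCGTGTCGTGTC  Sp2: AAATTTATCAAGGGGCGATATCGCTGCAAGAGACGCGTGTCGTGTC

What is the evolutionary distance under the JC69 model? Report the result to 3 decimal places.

The sequences differ at 2 of 46 sites (26, 27), so p = 2/46 ≈ 0.043478.
d = −(3/4) ln(1 − 4p/3) = −0.75 ln(1 − 0.057971) = −0.75 ln(0.942029)
  = −0.75 × (-0.059719) = 0.044789 substitutions/site.

0.045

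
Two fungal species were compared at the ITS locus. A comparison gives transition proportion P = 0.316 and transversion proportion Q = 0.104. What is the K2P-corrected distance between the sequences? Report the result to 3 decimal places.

Under the Kimura two-parameter model, d = −½ ln(1 − 2P − Q) − ¼ ln(1 − 2Q).
1 − 2P − Q = 0.264, giving −½ ln(0.264) = 0.665903.
1 − 2Q = 0.792, giving −¼ ln(0.792) = 0.058298.
d = 0.665903 + 0.058298 = 0.724201.

0.724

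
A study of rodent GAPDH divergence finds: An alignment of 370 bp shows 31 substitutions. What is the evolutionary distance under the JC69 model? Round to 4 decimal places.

p = 31/370 ≈ 0.083784.
d = −(3/4) ln(1 − 4p/3) = −0.75 ln(1 − 0.111712) = −0.75 ln(0.888288)
  = −0.75 × (-0.118459) = 0.088844 substitutions/site.

0.0888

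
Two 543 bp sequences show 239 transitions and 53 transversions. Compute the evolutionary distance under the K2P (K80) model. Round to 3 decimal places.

P = 239/543 ≈ 0.440147 and Q = 53/543 ≈ 0.097606.
Under the Kimura two-parameter model, d = −½ ln(1 − 2P − Q) − ¼ ln(1 − 2Q).
1 − 2P − Q = 0.0221, giving −½ ln(0.0221) = 1.906089.
1 − 2Q = 0.804788, giving −¼ ln(0.804788) = 0.054294.
d = 1.906089 + 0.054294 = 1.960383.

1.960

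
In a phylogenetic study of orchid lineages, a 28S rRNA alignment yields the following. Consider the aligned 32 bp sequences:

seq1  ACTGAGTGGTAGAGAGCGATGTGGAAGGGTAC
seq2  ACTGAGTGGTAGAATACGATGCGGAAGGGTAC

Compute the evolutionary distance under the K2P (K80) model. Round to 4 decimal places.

0.1396

Of 32 sites, 3 differences are transitions and 1 are transversions, so P = 3/32 = 0.09375 and Q = 1/32 = 0.03125.
Under the Kimura two-parameter model, d = −½ ln(1 − 2P − Q) − ¼ ln(1 − 2Q).
1 − 2P − Q = 0.78125, giving −½ ln(0.78125) = 0.123430.
1 − 2Q = 0.9375, giving −¼ ln(0.9375) = 0.016135.
d = 0.123430 + 0.016135 = 0.139565.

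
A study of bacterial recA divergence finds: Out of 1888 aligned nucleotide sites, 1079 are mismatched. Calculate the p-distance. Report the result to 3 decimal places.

p = 1079/1888 = 0.571504… ≈ 0.572 (to 3 d.p.).

0.572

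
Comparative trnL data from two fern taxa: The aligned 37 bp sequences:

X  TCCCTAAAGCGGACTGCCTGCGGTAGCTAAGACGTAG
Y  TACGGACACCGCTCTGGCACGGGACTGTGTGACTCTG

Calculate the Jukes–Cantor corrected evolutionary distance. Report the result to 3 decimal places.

0.957

The sequences differ at 20 of 37 sites, so p = 20/37 ≈ 0.540541.
d = −(3/4) ln(1 − 4p/3) = −0.75 ln(1 − 0.720721) = −0.75 ln(0.279279)
  = −0.75 × (-1.275544) = 0.956658 substitutions/site.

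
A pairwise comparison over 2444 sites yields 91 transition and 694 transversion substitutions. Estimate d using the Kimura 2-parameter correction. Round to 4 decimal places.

0.4317

P = 91/2444 ≈ 0.037234 and Q = 694/2444 ≈ 0.283961.
Under the Kimura two-parameter model, d = −½ ln(1 − 2P − Q) − ¼ ln(1 − 2Q).
1 − 2P − Q = 0.641571, giving −½ ln(0.641571) = 0.221918.
1 − 2Q = 0.432078, giving −¼ ln(0.432078) = 0.209787.
d = 0.221918 + 0.209787 = 0.431705.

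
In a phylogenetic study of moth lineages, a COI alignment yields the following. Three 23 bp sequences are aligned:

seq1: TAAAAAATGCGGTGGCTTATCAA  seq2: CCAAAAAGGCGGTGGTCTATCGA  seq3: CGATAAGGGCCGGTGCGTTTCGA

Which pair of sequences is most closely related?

seq1 and seq2

seq1–seq2: 6/23 differ, p = 0.261, d = 0.321.
seq1–seq3: 11/23 differ, p = 0.478, d = 0.761.
seq2–seq3: 9/23 differ, p = 0.391, d = 0.553.
The smallest distance is between seq1 and seq2.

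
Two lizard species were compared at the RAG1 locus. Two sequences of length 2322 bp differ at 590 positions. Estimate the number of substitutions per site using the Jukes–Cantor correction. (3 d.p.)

0.310

p = 590/2322 ≈ 0.254091.
d = −(3/4) ln(1 − 4p/3) = −0.75 ln(1 − 0.338788) = −0.75 ln(0.661212)
  = −0.75 × (-0.413681) = 0.310261 substitutions/site.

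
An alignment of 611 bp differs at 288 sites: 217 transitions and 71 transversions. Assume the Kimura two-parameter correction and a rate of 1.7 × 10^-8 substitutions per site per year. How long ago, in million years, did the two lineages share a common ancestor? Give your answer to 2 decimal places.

P = 217/611 ≈ 0.355155 and Q = 71/611 ≈ 0.116203.
Under the Kimura two-parameter model, d = −½ ln(1 − 2P − Q) − ¼ ln(1 − 2Q).
1 − 2P − Q = 0.173487, giving −½ ln(0.173487) = 0.875826.
1 − 2Q = 0.767594, giving −¼ ln(0.767594) = 0.066124.
d = 0.875826 + 0.066124 = 0.941950.
Under a molecular clock d = 2μt, so t = d/(2μ) = 0.941950 / (2 × 1.7 × 10^-8) = 27.70 million years.

27.70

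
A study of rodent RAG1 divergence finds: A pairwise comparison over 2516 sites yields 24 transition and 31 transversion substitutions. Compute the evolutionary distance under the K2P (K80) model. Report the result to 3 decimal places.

0.022

P = 24/2516 ≈ 0.009539 and Q = 31/2516 ≈ 0.012321.
Under the Kimura two-parameter model, d = −½ ln(1 − 2P − Q) − ¼ ln(1 − 2Q).
1 − 2P − Q = 0.968601, giving −½ ln(0.968601) = 0.015951.
1 − 2Q = 0.975358, giving −¼ ln(0.975358) = 0.006238.
d = 0.015951 + 0.006238 = 0.022189.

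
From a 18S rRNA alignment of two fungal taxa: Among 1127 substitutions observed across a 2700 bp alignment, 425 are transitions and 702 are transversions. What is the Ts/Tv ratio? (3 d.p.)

0.605

R = 425/702 = 0.605413… ≈ 0.605 (to 3 d.p.).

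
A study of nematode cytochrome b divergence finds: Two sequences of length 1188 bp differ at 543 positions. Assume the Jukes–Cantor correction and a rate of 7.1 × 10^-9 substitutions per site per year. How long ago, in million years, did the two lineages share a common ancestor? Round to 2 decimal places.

49.66

p = 543/1188 ≈ 0.457071.
d = −(3/4) ln(1 − 4p/3) = −0.75 ln(1 − 0.609428) = −0.75 ln(0.390572)
  = −0.75 × (-0.940143) = 0.705107 substitutions/site.
Under a molecular clock d = 2μt, so t = d/(2μ) = 0.705107 / (2 × 7.1 × 10^-9) = 49.66 million years.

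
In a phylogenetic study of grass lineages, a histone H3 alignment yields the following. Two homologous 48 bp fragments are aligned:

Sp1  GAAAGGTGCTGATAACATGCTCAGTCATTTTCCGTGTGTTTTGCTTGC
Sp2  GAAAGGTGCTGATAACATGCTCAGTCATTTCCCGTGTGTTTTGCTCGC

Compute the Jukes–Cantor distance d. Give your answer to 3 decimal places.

The sequences differ at 2 of 48 sites (31, 46), so p = 2/48 ≈ 0.041667.
d = −(3/4) ln(1 − 4p/3) = −0.75 ln(1 − 0.055556) = −0.75 ln(0.944444)
  = −0.75 × (-0.057159) = 0.042869 substitutions/site.

0.043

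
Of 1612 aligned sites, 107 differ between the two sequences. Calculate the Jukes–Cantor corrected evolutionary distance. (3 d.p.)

p = 107/1612 ≈ 0.066377.
d = −(3/4) ln(1 − 4p/3) = −0.75 ln(1 − 0.088503) = −0.75 ln(0.911497)
  = −0.75 × (-0.092667) = 0.069500 substitutions/site.

0.070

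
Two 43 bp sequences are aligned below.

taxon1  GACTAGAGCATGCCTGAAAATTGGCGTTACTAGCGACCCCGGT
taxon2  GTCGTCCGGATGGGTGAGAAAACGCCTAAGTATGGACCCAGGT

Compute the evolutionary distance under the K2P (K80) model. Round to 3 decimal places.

Of 43 sites, 1 differences are transitions and 17 are transversions, so P = 1/43 ≈ 0.023256 and Q = 17/43 ≈ 0.395349.
Under the Kimura two-parameter model, d = −½ ln(1 − 2P − Q) − ¼ ln(1 − 2Q).
1 − 2P − Q = 0.558139, giving −½ ln(0.558139) = 0.291574.
1 − 2Q = 0.209302, giving −¼ ln(0.209302) = 0.390994.
d = 0.291574 + 0.390994 = 0.682568.

0.683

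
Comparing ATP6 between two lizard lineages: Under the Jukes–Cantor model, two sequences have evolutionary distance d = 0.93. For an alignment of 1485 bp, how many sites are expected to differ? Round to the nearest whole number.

791

Invert JC69: p = (3/4)(1 − e^(−4d/3)) = 0.75 × (1 − e^(-1.24)) = 0.75 × (1 − 0.289384) = 0.532962.
Expected differing sites = pL ≈ 0.532962 × 1485 = 791.44857 ≈ 791.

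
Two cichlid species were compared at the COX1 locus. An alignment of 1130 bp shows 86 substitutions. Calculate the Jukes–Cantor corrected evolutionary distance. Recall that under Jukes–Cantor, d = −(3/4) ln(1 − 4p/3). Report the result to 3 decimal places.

0.080

p = 86/1130 ≈ 0.076106.
d = −(3/4) ln(1 − 4p/3) = −0.75 ln(1 − 0.101475) = −0.75 ln(0.898525)
  = −0.75 × (-0.107001) = 0.080251 substitutions/site.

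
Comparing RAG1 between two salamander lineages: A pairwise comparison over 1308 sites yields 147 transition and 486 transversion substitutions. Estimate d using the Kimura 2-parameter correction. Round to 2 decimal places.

P = 147/1308 ≈ 0.112385 and Q = 486/1308 ≈ 0.37156.
Under the Kimura two-parameter model, d = −½ ln(1 − 2P − Q) − ¼ ln(1 − 2Q).
1 − 2P − Q = 0.40367, giving −½ ln(0.40367) = 0.453579.
1 − 2Q = 0.25688, giving −¼ ln(0.25688) = 0.339787.
d = 0.453579 + 0.339787 = 0.793366.

0.79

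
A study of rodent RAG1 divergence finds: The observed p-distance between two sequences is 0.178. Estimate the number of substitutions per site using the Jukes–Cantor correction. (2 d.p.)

d = −(3/4) ln(1 − 4p/3) = −0.75 ln(1 − 0.237333) = −0.75 ln(0.762667)
  = −0.75 × (-0.270934) = 0.203201 substitutions/site.

0.20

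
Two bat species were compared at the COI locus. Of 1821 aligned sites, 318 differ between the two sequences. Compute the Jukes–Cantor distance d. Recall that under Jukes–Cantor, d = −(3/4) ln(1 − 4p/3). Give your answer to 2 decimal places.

0.20

p = 318/1821 ≈ 0.174629.
d = −(3/4) ln(1 − 4p/3) = −0.75 ln(1 − 0.232839) = −0.75 ln(0.767161)
  = −0.75 × (-0.265059) = 0.198794 substitutions/site.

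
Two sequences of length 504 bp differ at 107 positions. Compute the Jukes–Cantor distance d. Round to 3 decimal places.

p = 107/504 ≈ 0.212302.
d = −(3/4) ln(1 − 4p/3) = −0.75 ln(1 − 0.283069) = −0.75 ln(0.716931)
  = −0.75 × (-0.332776) = 0.249582 substitutions/site.

0.250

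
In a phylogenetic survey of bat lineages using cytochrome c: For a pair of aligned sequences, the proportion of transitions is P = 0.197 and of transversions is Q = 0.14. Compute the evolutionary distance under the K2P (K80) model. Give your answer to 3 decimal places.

0.464

Under the Kimura two-parameter model, d = −½ ln(1 − 2P − Q) − ¼ ln(1 − 2Q).
1 − 2P − Q = 0.466, giving −½ ln(0.466) = 0.381785.
1 − 2Q = 0.72, giving −¼ ln(0.72) = 0.082126.
d = 0.381785 + 0.082126 = 0.463911.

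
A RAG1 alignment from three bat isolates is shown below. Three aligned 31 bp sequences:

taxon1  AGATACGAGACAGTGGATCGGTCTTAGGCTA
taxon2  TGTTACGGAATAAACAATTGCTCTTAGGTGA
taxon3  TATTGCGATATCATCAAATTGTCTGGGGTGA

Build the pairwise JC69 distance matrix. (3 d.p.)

d(taxon1,taxon2) = 0.614, d(taxon1,taxon3) = 0.985, d(taxon2,taxon3) = 0.481

taxon1–taxon2: 13/31 sites differ → p ≈ 0.419355, d = −0.75 ln(1 − 0.55914) = 0.614271 ≈ 0.614.
taxon1–taxon3: 17/31 sites differ → p ≈ 0.548387, d = −0.75 ln(1 − 0.731183) = 0.985293 ≈ 0.985.
taxon2–taxon3: 11/31 sites differ → p ≈ 0.354839, d = −0.75 ln(1 − 0.473119) = 0.480585 ≈ 0.481.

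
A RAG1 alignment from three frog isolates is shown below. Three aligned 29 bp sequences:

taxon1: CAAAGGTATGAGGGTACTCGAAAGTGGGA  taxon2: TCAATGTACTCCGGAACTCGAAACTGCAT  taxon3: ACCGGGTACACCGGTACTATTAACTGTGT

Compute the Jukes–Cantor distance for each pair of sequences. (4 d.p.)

taxon1–taxon2: 12/29 sites differ → p ≈ 0.413793, d = −0.75 ln(1 − 0.551724) = 0.601760 ≈ 0.6018.
taxon1–taxon3: 14/29 sites differ → p ≈ 0.482759, d = −0.75 ln(1 − 0.643679) = 0.773942 ≈ 0.7739.
taxon2–taxon3: 11/29 sites differ → p ≈ 0.37931, d = −0.75 ln(1 − 0.505747) = 0.528531 ≈ 0.5285.

d(taxon1,taxon2) = 0.6018, d(taxon1,taxon3) = 0.7739, d(taxon2,taxon3) = 0.5285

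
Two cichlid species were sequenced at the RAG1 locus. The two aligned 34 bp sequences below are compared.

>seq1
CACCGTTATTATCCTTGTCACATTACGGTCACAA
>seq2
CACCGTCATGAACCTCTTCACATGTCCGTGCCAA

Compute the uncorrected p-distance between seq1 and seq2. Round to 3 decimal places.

The sequences differ at 10 of 34 positions (sites 7, 10, 12, 16, 17, 24, 25, 27, 30, 31).
p = 10/34 = 0.294117… ≈ 0.294 (to 3 d.p.).

0.294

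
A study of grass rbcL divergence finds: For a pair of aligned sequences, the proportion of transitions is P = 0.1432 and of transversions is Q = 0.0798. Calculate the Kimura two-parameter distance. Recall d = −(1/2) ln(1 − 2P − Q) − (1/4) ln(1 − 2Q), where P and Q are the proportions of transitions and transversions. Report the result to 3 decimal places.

0.271

Under the Kimura two-parameter model, d = −½ ln(1 − 2P − Q) − ¼ ln(1 − 2Q).
1 − 2P − Q = 0.6338, giving −½ ln(0.6338) = 0.228011.
1 − 2Q = 0.8404, giving −¼ ln(0.8404) = 0.043469.
d = 0.228011 + 0.043469 = 0.271480.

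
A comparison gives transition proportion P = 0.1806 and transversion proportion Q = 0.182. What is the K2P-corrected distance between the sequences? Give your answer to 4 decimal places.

0.5049

Under the Kimura two-parameter model, d = −½ ln(1 − 2P − Q) − ¼ ln(1 − 2Q).
1 − 2P − Q = 0.4568, giving −½ ln(0.4568) = 0.391755.
1 − 2Q = 0.636, giving −¼ ln(0.636) = 0.113139.
d = 0.391755 + 0.113139 = 0.504894.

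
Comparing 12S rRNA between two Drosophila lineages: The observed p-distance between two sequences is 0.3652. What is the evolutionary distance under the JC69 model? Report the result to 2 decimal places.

0.50

d = −(3/4) ln(1 − 4p/3) = −0.75 ln(1 − 0.486933) = −0.75 ln(0.513067)
  = −0.75 × (-0.667349) = 0.500512 substitutions/site.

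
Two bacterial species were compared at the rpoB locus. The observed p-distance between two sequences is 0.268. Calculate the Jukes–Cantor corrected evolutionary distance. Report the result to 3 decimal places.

d = −(3/4) ln(1 − 4p/3) = −0.75 ln(1 − 0.357333) = −0.75 ln(0.642667)
  = −0.75 × (-0.442129) = 0.331597 substitutions/site.

0.332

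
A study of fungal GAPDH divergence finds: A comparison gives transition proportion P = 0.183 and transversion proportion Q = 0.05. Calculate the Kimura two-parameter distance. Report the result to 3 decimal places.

0.295

Under the Kimura two-parameter model, d = −½ ln(1 − 2P − Q) − ¼ ln(1 − 2Q).
1 − 2P − Q = 0.584, giving −½ ln(0.584) = 0.268927.
1 − 2Q = 0.9, giving −¼ ln(0.9) = 0.026340.
d = 0.268927 + 0.026340 = 0.295267.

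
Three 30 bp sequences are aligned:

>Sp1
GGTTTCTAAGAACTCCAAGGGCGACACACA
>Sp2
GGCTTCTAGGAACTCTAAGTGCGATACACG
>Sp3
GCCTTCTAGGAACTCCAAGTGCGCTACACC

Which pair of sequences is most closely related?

Sp2 and Sp3

Sp1–Sp2: 6/30 differ, p = 0.200, d = 0.233.
Sp1–Sp3: 7/30 differ, p = 0.233, d = 0.280.
Sp2–Sp3: 4/30 differ, p = 0.133, d = 0.147.
The smallest distance is between Sp2 and Sp3.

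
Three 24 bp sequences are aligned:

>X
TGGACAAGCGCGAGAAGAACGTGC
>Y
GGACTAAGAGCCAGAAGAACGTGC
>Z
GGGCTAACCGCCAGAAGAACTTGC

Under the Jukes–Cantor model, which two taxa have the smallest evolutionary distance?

X–Y: 6/24 differ, p = 0.250, d = 0.304.
X–Z: 6/24 differ, p = 0.250, d = 0.304.
Y–Z: 4/24 differ, p = 0.167, d = 0.188.
The smallest distance is between Y and Z.

Y and Z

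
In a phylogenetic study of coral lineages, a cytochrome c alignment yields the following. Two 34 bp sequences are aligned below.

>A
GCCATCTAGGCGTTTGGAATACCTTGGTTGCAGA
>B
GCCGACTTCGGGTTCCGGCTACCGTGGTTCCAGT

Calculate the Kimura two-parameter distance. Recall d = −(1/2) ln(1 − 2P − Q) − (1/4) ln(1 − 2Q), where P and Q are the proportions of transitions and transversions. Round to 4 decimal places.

Of 34 sites, 3 differences are transitions and 9 are transversions, so P = 3/34 ≈ 0.088235 and Q = 9/34 ≈ 0.264706.
Under the Kimura two-parameter model, d = −½ ln(1 − 2P − Q) − ¼ ln(1 − 2Q).
1 − 2P − Q = 0.558824, giving −½ ln(0.558824) = 0.290960.
1 − 2Q = 0.470588, giving −¼ ln(0.470588) = 0.188443.
d = 0.290960 + 0.188443 = 0.479403.

0.4794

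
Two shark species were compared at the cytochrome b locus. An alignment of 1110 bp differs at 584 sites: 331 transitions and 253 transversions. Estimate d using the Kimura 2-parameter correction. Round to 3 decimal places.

P = 331/1110 ≈ 0.298198 and Q = 253/1110 ≈ 0.227928.
Under the Kimura two-parameter model, d = −½ ln(1 − 2P − Q) − ¼ ln(1 − 2Q).
1 − 2P − Q = 0.175676, giving −½ ln(0.175676) = 0.869557.
1 − 2Q = 0.544144, giving −¼ ln(0.544144) = 0.152135.
d = 0.869557 + 0.152135 = 1.021692.

1.022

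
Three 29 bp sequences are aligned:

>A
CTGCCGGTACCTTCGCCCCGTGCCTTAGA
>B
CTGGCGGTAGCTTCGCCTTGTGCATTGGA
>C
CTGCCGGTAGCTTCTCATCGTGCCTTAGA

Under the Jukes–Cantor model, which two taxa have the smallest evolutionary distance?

A–B: 6/29 differ, p = 0.207, d = 0.242.
A–C: 4/29 differ, p = 0.138, d = 0.152.
B–C: 6/29 differ, p = 0.207, d = 0.242.
The smallest distance is between A and C.

A and C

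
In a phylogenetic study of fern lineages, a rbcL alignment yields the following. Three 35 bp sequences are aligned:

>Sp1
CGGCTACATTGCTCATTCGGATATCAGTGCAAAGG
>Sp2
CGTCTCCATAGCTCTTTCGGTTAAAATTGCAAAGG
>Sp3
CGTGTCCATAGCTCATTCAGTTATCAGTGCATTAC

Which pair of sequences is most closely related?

Sp1 and Sp2

Sp1–Sp2: 8/35 differ, p = 0.229, d = 0.273.
Sp1–Sp3: 10/35 differ, p = 0.286, d = 0.360.
Sp2–Sp3: 10/35 differ, p = 0.286, d = 0.360.
The smallest distance is between Sp1 and Sp2.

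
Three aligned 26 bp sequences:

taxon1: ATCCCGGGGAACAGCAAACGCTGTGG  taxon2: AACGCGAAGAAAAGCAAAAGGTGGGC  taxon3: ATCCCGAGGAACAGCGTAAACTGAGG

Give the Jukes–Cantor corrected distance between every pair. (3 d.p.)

taxon1–taxon2: 9/26 sites differ → p ≈ 0.346154, d = −0.75 ln(1 − 0.461539) = 0.464280 ≈ 0.464.
taxon1–taxon3: 6/26 sites differ → p ≈ 0.230769, d = −0.75 ln(1 − 0.307692) = 0.275793 ≈ 0.276.
taxon2–taxon3: 10/26 sites differ → p ≈ 0.384615, d = −0.75 ln(1 − 0.51282) = 0.539341 ≈ 0.539.

d(taxon1,taxon2) = 0.464, d(taxon1,taxon3) = 0.276, d(taxon2,taxon3) = 0.539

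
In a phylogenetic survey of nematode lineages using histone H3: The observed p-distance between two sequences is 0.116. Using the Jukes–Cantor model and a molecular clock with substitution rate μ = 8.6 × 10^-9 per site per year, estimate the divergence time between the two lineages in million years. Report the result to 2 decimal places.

d = −(3/4) ln(1 − 4p/3) = −0.75 ln(1 − 0.154667) = −0.75 ln(0.845333)
  = −0.75 × (-0.168025) = 0.126019 substitutions/site.
Under a molecular clock d = 2μt, so t = d/(2μ) = 0.126019 / (2 × 8.6 × 10^-9) = 7.33 million years.

7.33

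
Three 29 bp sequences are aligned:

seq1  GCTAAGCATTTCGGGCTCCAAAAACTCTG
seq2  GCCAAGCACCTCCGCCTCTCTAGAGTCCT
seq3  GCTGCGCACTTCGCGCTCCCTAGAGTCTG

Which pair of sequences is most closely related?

seq1–seq2: 12/29 differ, p = 0.414, d = 0.602.
seq1–seq3: 8/29 differ, p = 0.276, d = 0.344.
seq2–seq3: 10/29 differ, p = 0.345, d = 0.462.
The smallest distance is between seq1 and seq3.

seq1 and seq3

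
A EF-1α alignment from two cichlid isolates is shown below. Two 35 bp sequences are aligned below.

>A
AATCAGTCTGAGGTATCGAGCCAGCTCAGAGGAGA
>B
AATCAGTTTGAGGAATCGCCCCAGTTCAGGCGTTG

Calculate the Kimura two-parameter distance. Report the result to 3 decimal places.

Of 35 sites, 4 differences are transitions and 6 are transversions, so P = 4/35 ≈ 0.114286 and Q = 6/35 ≈ 0.171429.
Under the Kimura two-parameter model, d = −½ ln(1 − 2P − Q) − ¼ ln(1 − 2Q).
1 − 2P − Q = 0.599999, giving −½ ln(0.599999) = 0.255414.
1 − 2Q = 0.657142, giving −¼ ln(0.657142) = 0.104964.
d = 0.255414 + 0.104964 = 0.360378.

0.360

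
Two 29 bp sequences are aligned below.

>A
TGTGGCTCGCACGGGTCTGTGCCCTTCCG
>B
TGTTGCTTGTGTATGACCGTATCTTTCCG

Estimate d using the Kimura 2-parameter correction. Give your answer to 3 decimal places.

0.702

Of 29 sites, 9 differences are transitions and 3 are transversions, so P = 9/29 ≈ 0.310345 and Q = 3/29 ≈ 0.103448.
Under the Kimura two-parameter model, d = −½ ln(1 − 2P − Q) − ¼ ln(1 − 2Q).
1 − 2P − Q = 0.275862, giving −½ ln(0.275862) = 0.643927.
1 − 2Q = 0.793104, giving −¼ ln(0.793104) = 0.057950.
d = 0.643927 + 0.057950 = 0.701877.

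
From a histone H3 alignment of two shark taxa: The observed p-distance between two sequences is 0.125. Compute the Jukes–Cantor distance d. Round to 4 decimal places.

d = −(3/4) ln(1 − 4p/3) = −0.75 ln(1 − 0.166667) = −0.75 ln(0.833333)
  = −0.75 × (-0.182322) = 0.136742 substitutions/site.

0.1367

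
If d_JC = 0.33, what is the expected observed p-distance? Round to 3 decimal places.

p = (3/4)(1 − e^(−4d/3)) = 0.75 × (1 − e^(-0.44)) = 0.75 × (1 − 0.644036) = 0.266973.

0.267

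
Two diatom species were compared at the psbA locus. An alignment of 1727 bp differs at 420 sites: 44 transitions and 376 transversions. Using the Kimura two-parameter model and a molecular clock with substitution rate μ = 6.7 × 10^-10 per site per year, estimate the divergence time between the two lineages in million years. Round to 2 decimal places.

223.41

P = 44/1727 ≈ 0.025478 and Q = 376/1727 ≈ 0.217719.
Under the Kimura two-parameter model, d = −½ ln(1 − 2P − Q) − ¼ ln(1 − 2Q).
1 − 2P − Q = 0.731325, giving −½ ln(0.731325) = 0.156449.
1 − 2Q = 0.564562, giving −¼ ln(0.564562) = 0.142926.
d = 0.156449 + 0.142926 = 0.299375.
Under a molecular clock d = 2μt, so t = d/(2μ) = 0.299375 / (2 × 6.7 × 10^-10) = 223.41 million years.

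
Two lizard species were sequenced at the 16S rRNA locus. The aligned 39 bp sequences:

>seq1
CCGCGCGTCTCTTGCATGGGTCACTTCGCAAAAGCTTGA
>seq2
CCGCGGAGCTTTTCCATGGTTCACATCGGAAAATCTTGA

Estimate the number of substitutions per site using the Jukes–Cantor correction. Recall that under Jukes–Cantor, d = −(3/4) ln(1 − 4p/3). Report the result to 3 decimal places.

0.276

The sequences differ at 9 of 39 sites (6, 7, 8, 11, 14, 20, 25, 29, 34), so p = 9/39 ≈ 0.230769.
d = −(3/4) ln(1 − 4p/3) = −0.75 ln(1 − 0.307692) = −0.75 ln(0.692308)
  = −0.75 × (-0.367724) = 0.275793 substitutions/site.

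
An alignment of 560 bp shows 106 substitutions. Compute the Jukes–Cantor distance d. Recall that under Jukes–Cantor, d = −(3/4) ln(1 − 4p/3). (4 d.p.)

p = 106/560 ≈ 0.189286.
d = −(3/4) ln(1 − 4p/3) = −0.75 ln(1 − 0.252381) = −0.75 ln(0.747619)
  = −0.75 × (-0.290862) = 0.218147 substitutions/site.

0.2181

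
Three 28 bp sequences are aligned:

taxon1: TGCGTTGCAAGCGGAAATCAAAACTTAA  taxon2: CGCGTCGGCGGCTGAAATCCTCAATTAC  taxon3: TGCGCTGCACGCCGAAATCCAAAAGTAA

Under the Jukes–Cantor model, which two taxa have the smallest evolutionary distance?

taxon1 and taxon3

taxon1–taxon2: 11/28 differ, p = 0.393, d = 0.556.
taxon1–taxon3: 6/28 differ, p = 0.214, d = 0.252.
taxon2–taxon3: 11/28 differ, p = 0.393, d = 0.556.
The smallest distance is between taxon1 and taxon3.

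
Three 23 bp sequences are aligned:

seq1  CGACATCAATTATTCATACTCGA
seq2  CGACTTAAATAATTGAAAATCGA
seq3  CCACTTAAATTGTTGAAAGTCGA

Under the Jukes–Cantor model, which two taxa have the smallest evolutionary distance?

seq2 and seq3

seq1–seq2: 6/23 differ, p = 0.261, d = 0.321.
seq1–seq3: 7/23 differ, p = 0.304, d = 0.390.
seq2–seq3: 4/23 differ, p = 0.174, d = 0.198.
The smallest distance is between seq2 and seq3.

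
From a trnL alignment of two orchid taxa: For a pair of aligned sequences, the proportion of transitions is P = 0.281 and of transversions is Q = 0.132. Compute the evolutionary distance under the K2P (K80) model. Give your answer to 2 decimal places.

Under the Kimura two-parameter model, d = −½ ln(1 − 2P − Q) − ¼ ln(1 − 2Q).
1 − 2P − Q = 0.306, giving −½ ln(0.306) = 0.592085.
1 − 2Q = 0.736, giving −¼ ln(0.736) = 0.076631.
d = 0.592085 + 0.076631 = 0.668716.

0.67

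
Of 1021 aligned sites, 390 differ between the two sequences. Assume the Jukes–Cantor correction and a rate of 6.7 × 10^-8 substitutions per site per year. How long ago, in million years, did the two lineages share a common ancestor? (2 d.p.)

3.98

p = 390/1021 ≈ 0.381978.
d = −(3/4) ln(1 − 4p/3) = −0.75 ln(1 − 0.509304) = −0.75 ln(0.490696)
  = −0.75 × (-0.711930) = 0.533948 substitutions/site.
Under a molecular clock d = 2μt, so t = d/(2μ) = 0.533948 / (2 × 6.7 × 10^-8) = 3.98 million years.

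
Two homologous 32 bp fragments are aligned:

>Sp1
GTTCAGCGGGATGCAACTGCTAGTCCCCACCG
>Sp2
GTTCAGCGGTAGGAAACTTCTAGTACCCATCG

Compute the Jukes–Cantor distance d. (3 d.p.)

0.216

The sequences differ at 6 of 32 sites (10, 12, 14, 19, 25, 30), so p = 6/32 = 0.1875.
d = −(3/4) ln(1 − 4p/3) = −0.75 ln(1 − 0.25) = −0.75 ln(0.75)
  = −0.75 × (-0.287682) = 0.215762 substitutions/site.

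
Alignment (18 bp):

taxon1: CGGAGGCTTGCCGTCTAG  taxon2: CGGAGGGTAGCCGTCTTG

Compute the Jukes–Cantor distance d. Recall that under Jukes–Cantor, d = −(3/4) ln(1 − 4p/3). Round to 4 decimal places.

The sequences differ at 3 of 18 sites (7, 9, 17), so p = 3/18 ≈ 0.166667.
d = −(3/4) ln(1 − 4p/3) = −0.75 ln(1 − 0.222223) = −0.75 ln(0.777777)
  = −0.75 × (-0.251315) = 0.188486 substitutions/site.

0.1885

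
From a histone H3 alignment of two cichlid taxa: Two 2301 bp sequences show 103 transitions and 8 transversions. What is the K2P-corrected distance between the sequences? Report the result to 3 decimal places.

P = 103/2301 ≈ 0.044763 and Q = 8/2301 ≈ 0.003477.
Under the Kimura two-parameter model, d = −½ ln(1 − 2P − Q) − ¼ ln(1 − 2Q).
1 − 2P − Q = 0.906997, giving −½ ln(0.906997) = 0.048808.
1 − 2Q = 0.993046, giving −¼ ln(0.993046) = 0.001745.
d = 0.048808 + 0.001745 = 0.050553.

0.051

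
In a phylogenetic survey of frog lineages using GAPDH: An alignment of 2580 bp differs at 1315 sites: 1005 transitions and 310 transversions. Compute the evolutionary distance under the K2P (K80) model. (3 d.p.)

1.216

P = 1005/2580 ≈ 0.389535 and Q = 310/2580 ≈ 0.120155.
Under the Kimura two-parameter model, d = −½ ln(1 − 2P − Q) − ¼ ln(1 − 2Q).
1 − 2P − Q = 0.100775, giving −½ ln(0.100775) = 1.147432.
1 − 2Q = 0.75969, giving −¼ ln(0.75969) = 0.068711.
d = 1.147432 + 0.068711 = 1.216143.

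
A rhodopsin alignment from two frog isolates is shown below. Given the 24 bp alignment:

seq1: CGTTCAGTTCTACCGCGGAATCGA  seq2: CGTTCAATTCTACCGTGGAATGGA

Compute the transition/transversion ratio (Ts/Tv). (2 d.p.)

2.00

Transitions are A↔G and C↔T; transversions are all other mismatches.
Transitions: 2. Transversions: 1.
R = 2/1 = 2.00.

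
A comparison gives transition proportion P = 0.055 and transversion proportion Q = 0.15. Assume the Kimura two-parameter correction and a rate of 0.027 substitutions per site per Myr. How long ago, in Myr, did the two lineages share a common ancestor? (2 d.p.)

4.44

Under the Kimura two-parameter model, d = −½ ln(1 − 2P − Q) − ¼ ln(1 − 2Q).
1 − 2P − Q = 0.74, giving −½ ln(0.74) = 0.150553.
1 − 2Q = 0.7, giving −¼ ln(0.7) = 0.089169.
d = 0.150553 + 0.089169 = 0.239722.
Under a molecular clock d = 2μt, so t = d/(2μ) = 0.239722 / (2 × 0.027) = 4.44 Myr.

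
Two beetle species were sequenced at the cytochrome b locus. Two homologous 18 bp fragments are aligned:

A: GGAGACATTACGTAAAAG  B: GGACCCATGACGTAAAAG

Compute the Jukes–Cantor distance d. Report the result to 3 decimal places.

0.188

The sequences differ at 3 of 18 sites (4, 5, 9), so p = 3/18 ≈ 0.166667.
d = −(3/4) ln(1 − 4p/3) = −0.75 ln(1 − 0.222223) = −0.75 ln(0.777777)
  = −0.75 × (-0.251315) = 0.188486 substitutions/site.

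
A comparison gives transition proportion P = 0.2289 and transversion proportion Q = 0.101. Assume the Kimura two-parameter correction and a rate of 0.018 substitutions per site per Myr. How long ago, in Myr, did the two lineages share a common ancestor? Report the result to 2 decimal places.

12.93

Under the Kimura two-parameter model, d = −½ ln(1 − 2P − Q) − ¼ ln(1 − 2Q).
1 − 2P − Q = 0.4412, giving −½ ln(0.4412) = 0.409128.
1 − 2Q = 0.798, giving −¼ ln(0.798) = 0.056412.
d = 0.409128 + 0.056412 = 0.465540.
Under a molecular clock d = 2μt, so t = d/(2μ) = 0.465540 / (2 × 0.018) = 12.93 Myr.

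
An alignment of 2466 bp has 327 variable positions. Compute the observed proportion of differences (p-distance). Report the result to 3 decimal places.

p = 327/2466 = 0.132603… ≈ 0.133 (to 3 d.p.).

0.133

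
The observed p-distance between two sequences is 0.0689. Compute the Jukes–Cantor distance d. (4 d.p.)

d = −(3/4) ln(1 − 4p/3) = −0.75 ln(1 − 0.091867) = −0.75 ln(0.908133)
  = −0.75 × (-0.096364) = 0.072273 substitutions/site.

0.0723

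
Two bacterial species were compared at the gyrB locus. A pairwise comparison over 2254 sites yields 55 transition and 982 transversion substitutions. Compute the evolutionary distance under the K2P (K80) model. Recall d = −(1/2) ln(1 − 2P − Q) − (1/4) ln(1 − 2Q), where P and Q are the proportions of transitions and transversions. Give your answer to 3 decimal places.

P = 55/2254 ≈ 0.024401 and Q = 982/2254 ≈ 0.43567.
Under the Kimura two-parameter model, d = −½ ln(1 − 2P − Q) − ¼ ln(1 − 2Q).
1 − 2P − Q = 0.515528, giving −½ ln(0.515528) = 0.331282.
1 − 2Q = 0.12866, giving −¼ ln(0.12866) = 0.512646.
d = 0.331282 + 0.512646 = 0.843928.

0.844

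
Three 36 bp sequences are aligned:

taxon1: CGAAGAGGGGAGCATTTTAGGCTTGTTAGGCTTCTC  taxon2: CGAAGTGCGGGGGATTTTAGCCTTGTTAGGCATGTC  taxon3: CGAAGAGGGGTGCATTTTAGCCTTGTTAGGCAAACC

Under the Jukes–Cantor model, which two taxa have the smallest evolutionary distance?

taxon1–taxon2: 7/36 differ, p = 0.194, d = 0.225.
taxon1–taxon3: 6/36 differ, p = 0.167, d = 0.188.
taxon2–taxon3: 7/36 differ, p = 0.194, d = 0.225.
The smallest distance is between taxon1 and taxon3.

taxon1 and taxon3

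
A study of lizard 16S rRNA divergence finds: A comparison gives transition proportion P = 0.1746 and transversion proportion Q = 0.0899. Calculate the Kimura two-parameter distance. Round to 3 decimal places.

0.339

Under the Kimura two-parameter model, d = −½ ln(1 − 2P − Q) − ¼ ln(1 − 2Q).
1 − 2P − Q = 0.5609, giving −½ ln(0.5609) = 0.289106.
1 − 2Q = 0.8202, giving −¼ ln(0.8202) = 0.049552.
d = 0.289106 + 0.049552 = 0.338658.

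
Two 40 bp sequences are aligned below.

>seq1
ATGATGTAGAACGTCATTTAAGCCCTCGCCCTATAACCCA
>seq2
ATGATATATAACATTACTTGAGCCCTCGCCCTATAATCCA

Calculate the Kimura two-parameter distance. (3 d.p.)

Of 40 sites, 6 differences are transitions and 1 are transversions, so P = 6/40 = 0.15 and Q = 1/40 = 0.025.
Under the Kimura two-parameter model, d = −½ ln(1 − 2P − Q) − ¼ ln(1 − 2Q).
1 − 2P − Q = 0.675, giving −½ ln(0.675) = 0.196521.
1 − 2Q = 0.95, giving −¼ ln(0.95) = 0.012823.
d = 0.196521 + 0.012823 = 0.209344.

0.209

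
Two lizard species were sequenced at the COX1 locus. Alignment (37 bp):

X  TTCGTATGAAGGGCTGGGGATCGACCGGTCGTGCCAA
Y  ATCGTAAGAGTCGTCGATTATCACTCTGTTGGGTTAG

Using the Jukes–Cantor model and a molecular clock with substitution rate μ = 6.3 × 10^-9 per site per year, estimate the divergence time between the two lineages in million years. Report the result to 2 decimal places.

68.70

The sequences differ at 19 of 37 sites, so p = 19/37 ≈ 0.513514.
d = −(3/4) ln(1 − 4p/3) = −0.75 ln(1 − 0.684685) = −0.75 ln(0.315315)
  = −0.75 × (-1.154183) = 0.865637 substitutions/site.
Under a molecular clock d = 2μt, so t = d/(2μ) = 0.865637 / (2 × 6.3 × 10^-9) = 68.70 million years.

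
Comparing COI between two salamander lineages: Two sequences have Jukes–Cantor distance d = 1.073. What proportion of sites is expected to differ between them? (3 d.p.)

p = (3/4)(1 − e^(−4d/3)) = 0.75 × (1 − e^(-1.430667)) = 0.75 × (1 − 0.239149) = 0.570638.

0.571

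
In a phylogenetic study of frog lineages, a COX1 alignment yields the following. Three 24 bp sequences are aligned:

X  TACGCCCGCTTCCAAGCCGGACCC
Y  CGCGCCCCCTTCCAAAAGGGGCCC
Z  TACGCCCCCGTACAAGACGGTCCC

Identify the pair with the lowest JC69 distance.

X and Z

X–Y: 7/24 differ, p = 0.292, d = 0.369.
X–Z: 5/24 differ, p = 0.208, d = 0.244.
Y–Z: 7/24 differ, p = 0.292, d = 0.369.
The smallest distance is between X and Z.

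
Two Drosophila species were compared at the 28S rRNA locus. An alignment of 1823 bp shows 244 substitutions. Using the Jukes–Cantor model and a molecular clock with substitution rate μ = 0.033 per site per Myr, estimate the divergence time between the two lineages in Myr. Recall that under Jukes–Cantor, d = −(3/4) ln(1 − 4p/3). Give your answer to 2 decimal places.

p = 244/1823 ≈ 0.133845.
d = −(3/4) ln(1 − 4p/3) = −0.75 ln(1 − 0.17846) = −0.75 ln(0.82154)
  = −0.75 × (-0.196575) = 0.147431 substitutions/site.
Under a molecular clock d = 2μt, so t = d/(2μ) = 0.147431 / (2 × 0.033) = 2.23 Myr.

2.23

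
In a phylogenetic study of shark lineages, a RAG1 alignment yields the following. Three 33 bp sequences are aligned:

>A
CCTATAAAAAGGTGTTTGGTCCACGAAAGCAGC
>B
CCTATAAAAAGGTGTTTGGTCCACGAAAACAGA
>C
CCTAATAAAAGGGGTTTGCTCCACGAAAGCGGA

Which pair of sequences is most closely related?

A–B: 2/33 differ, p = 0.061, d = 0.063.
A–C: 6/33 differ, p = 0.182, d = 0.208.
B–C: 6/33 differ, p = 0.182, d = 0.208.
The smallest distance is between A and B.

A and B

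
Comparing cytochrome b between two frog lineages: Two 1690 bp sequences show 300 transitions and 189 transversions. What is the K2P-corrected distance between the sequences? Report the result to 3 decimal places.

P = 300/1690 ≈ 0.177515 and Q = 189/1690 ≈ 0.111834.
Under the Kimura two-parameter model, d = −½ ln(1 − 2P − Q) − ¼ ln(1 − 2Q).
1 − 2P − Q = 0.533136, giving −½ ln(0.533136) = 0.314489.
1 − 2Q = 0.776332, giving −¼ ln(0.776332) = 0.063294.
d = 0.314489 + 0.063294 = 0.377783.

0.378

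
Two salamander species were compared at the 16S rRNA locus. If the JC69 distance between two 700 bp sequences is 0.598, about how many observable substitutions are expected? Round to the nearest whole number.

Invert JC69: p = (3/4)(1 − e^(−4d/3)) = 0.75 × (1 − e^(-0.797333)) = 0.75 × (1 − 0.450529) = 0.412103.
Expected differing sites = pL ≈ 0.412103 × 700 = 288.4721 ≈ 288.

288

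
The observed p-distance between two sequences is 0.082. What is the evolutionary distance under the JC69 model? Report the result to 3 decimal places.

d = −(3/4) ln(1 − 4p/3) = −0.75 ln(1 − 0.109333) = −0.75 ln(0.890667)
  = −0.75 × (-0.115785) = 0.086839 substitutions/site.

0.087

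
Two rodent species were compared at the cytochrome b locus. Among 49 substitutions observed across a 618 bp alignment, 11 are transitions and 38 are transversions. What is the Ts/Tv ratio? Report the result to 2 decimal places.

0.29

R = 11/38 = 0.289473… ≈ 0.29 (to 2 d.p.).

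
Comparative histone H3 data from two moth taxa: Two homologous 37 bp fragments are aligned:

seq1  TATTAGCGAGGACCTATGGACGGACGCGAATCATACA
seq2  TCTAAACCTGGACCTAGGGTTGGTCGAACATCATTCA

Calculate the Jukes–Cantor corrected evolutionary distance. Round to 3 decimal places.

The sequences differ at 13 of 37 sites, so p = 13/37 ≈ 0.351351.
d = −(3/4) ln(1 − 4p/3) = −0.75 ln(1 − 0.468468) = −0.75 ln(0.531532)
  = −0.75 × (-0.631992) = 0.473994 substitutions/site.

0.474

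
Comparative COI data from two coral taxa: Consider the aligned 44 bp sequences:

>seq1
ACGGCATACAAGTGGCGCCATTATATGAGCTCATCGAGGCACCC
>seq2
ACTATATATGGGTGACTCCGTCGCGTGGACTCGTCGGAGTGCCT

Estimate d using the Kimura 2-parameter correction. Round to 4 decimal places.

1.2228

Of 44 sites, 19 differences are transitions and 2 are transversions, so P = 19/44 ≈ 0.431818 and Q = 2/44 ≈ 0.045455.
Under the Kimura two-parameter model, d = −½ ln(1 − 2P − Q) − ¼ ln(1 − 2Q).
1 − 2P − Q = 0.090909, giving −½ ln(0.090909) = 1.198948.
1 − 2Q = 0.90909, giving −¼ ln(0.90909) = 0.023828.
d = 1.198948 + 0.023828 = 1.222776.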